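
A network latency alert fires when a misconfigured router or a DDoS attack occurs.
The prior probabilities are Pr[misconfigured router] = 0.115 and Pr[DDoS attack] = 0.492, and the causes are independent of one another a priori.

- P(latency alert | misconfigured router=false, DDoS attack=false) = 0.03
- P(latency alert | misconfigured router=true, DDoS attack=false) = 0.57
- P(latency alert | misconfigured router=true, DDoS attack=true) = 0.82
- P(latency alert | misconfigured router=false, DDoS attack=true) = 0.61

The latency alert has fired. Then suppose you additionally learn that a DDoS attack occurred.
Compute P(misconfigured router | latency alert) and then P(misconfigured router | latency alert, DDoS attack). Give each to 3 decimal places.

Enumerate the 4 (misconfigured router, DDoS attack) configurations and weight by the priors:
  P(latency alert) = 0.03*0.885*0.508 + 0.61*0.885*0.492 + 0.57*0.115*0.508 + 0.82*0.115*0.492
        = 0.013487 + 0.265606 + 0.033299 + 0.046396 = 0.358788
Configurations with misconfigured router contribute 0.079695, so
  P(misconfigured router | latency alert) = 0.079695 / 0.358788 ≈ 0.222

Now condition on the additional information:
Sum P(latency alert|·) weighted by the priors over both values of misconfigured router:
  P(latency alert | DDoS attack) = 0.61·0.885 + 0.82·0.115
        = 0.539850 + 0.094300 = 0.634150
Configurations with misconfigured router contribute 0.094300, so
  P(misconfigured router | latency alert, DDoS attack) = 0.094300 / 0.634150 ≈ 0.149
The drop from 0.222 to 0.149 is the explaining-away (discounting) effect.

P(misconfigured router | latency alert) ≈ 0.222; P(misconfigured router | latency alert, DDoS attack) ≈ 0.149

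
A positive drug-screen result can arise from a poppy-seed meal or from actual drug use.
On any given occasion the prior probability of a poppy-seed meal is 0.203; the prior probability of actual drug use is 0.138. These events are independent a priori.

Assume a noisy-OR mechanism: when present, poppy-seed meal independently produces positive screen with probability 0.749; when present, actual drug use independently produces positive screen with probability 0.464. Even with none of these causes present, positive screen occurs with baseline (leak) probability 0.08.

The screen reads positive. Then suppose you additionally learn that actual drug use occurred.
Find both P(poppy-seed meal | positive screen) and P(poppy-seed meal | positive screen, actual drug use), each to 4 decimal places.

P(poppy-seed meal | positive screen) ≈ 0.5897; P(poppy-seed meal | positive screen, actual drug use) ≈ 0.3057

Under noisy-OR, P(positive screen | causes) = 1 − (1−0.08)·∏(1−qᵢ) over the active causes.
Weight on poppy-seed meal=true, given the evidence: 0.134578 + 0.024547 = 0.159125
Normalizer over all consistent configurations: 0.08·0.797·0.862 + 0.50688·0.797·0.138 + 0.76908·0.203·0.862 + 0.876227·0.203·0.138 = 0.269836
P(poppy-seed meal | positive screen) = 0.159125/0.269836 ≈ 0.5897

With the extra evidence:
Sum P(positive screen|·) weighted by the priors over both values of poppy-seed meal:
  P(positive screen | actual drug use) = 0.50688×0.797 + 0.876227×0.203
        = 0.403983 + 0.177874 = 0.581857
The terms with poppy-seed meal present sum to 0.177874, so
  P(poppy-seed meal | positive screen, actual drug use) = 0.177874 / 0.581857 ≈ 0.3057
Conditioning on actual drug use lowers the posterior on poppy-seed meal: the classic explaining-away effect in a common-effect structure.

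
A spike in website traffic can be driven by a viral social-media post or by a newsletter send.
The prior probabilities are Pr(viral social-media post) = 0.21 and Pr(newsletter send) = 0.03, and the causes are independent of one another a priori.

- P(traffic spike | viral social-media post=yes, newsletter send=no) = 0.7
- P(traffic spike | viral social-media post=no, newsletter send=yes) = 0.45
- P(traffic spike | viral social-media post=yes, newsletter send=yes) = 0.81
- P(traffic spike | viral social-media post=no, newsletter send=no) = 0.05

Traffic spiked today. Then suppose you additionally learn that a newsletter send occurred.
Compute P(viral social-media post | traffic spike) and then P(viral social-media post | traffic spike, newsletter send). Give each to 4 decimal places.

P(traffic spike) = 0.05×0.79×0.97 + 0.45×0.79×0.03 + 0.7×0.21×0.97 + 0.81×0.21×0.03 = 0.038315 + 0.010665 + 0.142590 + 0.005103 = 0.196673
Restricting to configurations with viral social-media post present: 0.142590 + 0.005103 = 0.147693.
Hence the posterior is 0.147693/0.196673 ≈ 0.7510.

With the extra evidence:
P(traffic spike | newsletter send) = 0.45*0.79 + 0.81*0.21 = 0.355500 + 0.170100 = 0.525600
Of this, 0.170100 comes from 0.81*0.21 (the viral social-media post=true cases).
So P(viral social-media post | traffic spike, newsletter send) = 0.170100/0.525600 ≈ 0.3236.
— newsletter send explains away the evidence for viral social-media post.

P(viral social-media post | traffic spike) ≈ 0.7510; P(viral social-media post | traffic spike, newsletter send) ≈ 0.3236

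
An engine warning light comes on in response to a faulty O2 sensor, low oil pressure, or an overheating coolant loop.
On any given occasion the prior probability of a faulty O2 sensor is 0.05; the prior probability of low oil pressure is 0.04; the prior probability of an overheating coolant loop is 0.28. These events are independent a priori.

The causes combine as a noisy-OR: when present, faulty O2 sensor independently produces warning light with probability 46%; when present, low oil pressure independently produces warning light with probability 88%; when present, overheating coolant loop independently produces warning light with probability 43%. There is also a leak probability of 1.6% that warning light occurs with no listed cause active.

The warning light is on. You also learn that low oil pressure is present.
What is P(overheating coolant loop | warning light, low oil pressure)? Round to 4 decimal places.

Under noisy-OR, P(warning light | causes) = 1 − (1−0.016)·∏(1−qᵢ) over the active causes.
P(warning light | low oil pressure) = 0.88192*0.95*0.72 + 0.932694*0.95*0.28 + 0.936237*0.05*0.72 + 0.963655*0.05*0.28 = 0.603233 + 0.248097 + 0.033705 + 0.013491 = 0.898526
Restricting to configurations with overheating coolant loop present: 0.248097 + 0.013491 = 0.261588.
P(overheating coolant loop | warning light, low oil pressure) = 0.261588 / 0.898526 ≈ 0.2911

P(overheating coolant loop | warning light, low oil pressure) ≈ 0.2911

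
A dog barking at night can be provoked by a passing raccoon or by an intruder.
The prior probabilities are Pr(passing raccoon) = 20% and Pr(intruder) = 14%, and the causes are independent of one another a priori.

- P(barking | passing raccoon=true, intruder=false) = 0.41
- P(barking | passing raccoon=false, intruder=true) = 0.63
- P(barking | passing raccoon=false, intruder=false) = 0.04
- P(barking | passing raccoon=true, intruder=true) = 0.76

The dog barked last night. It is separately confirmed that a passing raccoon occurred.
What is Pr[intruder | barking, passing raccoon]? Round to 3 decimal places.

By total probability over both values of intruder:
  P(barking | passing raccoon) = 0.41*0.86 + 0.76*0.14
        = 0.352600 + 0.106400 = 0.459000
The terms with intruder present sum to 0.106400, so
  P(intruder | barking, passing raccoon) = 0.106400 / 0.459000 ≈ 0.232

Pr[intruder | barking, passing raccoon] ≈ 0.232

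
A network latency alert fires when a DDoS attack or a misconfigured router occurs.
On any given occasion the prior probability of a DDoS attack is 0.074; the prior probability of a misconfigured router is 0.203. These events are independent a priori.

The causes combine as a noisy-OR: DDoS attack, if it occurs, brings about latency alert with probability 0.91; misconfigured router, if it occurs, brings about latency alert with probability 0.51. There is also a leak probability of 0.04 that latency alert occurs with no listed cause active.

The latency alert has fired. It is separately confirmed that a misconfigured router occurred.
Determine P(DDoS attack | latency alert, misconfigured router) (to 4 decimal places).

P(DDoS attack | latency alert, misconfigured router) ≈ 0.1263

Under noisy-OR, P(latency alert | causes) = 1 − (1−0.04)·∏(1−qᵢ) over the active causes.
Sum P(latency alert|·) weighted by the priors over both values of DDoS attack:
  P(latency alert | misconfigured router) = 0.5296·0.926 + 0.957664·0.074
        = 0.490410 + 0.070867 = 0.561277
The terms with DDoS attack present sum to 0.070867, so
  P(DDoS attack | latency alert, misconfigured router) = 0.070867 / 0.561277 ≈ 0.1263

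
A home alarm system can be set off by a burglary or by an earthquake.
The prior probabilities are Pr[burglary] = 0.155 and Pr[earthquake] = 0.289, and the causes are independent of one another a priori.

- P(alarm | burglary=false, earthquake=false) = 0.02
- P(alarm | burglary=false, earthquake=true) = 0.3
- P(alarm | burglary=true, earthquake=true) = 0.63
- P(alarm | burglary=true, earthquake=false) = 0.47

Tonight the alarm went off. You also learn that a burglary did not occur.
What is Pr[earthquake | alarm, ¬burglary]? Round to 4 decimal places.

Pr[earthquake | alarm, ¬burglary] ≈ 0.8591

Numerator (weight on configurations with earthquake): 0.3×0.289 = 0.086700
Denominator P(alarm | ¬burglary): 0.02×0.711 + 0.3×0.289 = 0.100920
P(earthquake | alarm, ¬burglary) = 0.086700/0.100920 ≈ 0.8591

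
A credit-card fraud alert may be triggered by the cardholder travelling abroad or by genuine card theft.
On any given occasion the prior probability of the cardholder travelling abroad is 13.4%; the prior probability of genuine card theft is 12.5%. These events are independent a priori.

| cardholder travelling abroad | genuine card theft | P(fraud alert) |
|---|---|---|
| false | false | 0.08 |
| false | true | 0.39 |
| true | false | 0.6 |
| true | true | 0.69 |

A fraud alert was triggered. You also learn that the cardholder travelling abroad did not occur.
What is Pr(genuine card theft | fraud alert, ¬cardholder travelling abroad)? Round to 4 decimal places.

Sum P(fraud alert|·) weighted by the priors over both values of genuine card theft:
  P(fraud alert | ¬cardholder travelling abroad) = 0.08·0.875 + 0.39·0.125
        = 0.070000 + 0.048750 = 0.118750
Configurations with genuine card theft contribute 0.048750, so
  P(genuine card theft | fraud alert, ¬cardholder travelling abroad) = 0.048750 / 0.118750 ≈ 0.4105

Pr(genuine card theft | fraud alert, ¬cardholder travelling abroad) ≈ 0.4105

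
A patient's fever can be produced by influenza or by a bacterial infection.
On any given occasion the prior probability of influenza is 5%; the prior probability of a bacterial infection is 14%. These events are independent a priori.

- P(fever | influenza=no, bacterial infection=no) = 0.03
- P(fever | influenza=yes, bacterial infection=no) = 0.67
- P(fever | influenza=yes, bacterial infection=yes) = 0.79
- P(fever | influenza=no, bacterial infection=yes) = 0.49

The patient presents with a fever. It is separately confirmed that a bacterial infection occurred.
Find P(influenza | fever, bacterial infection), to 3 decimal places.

Enumerate both values of influenza and weight by the priors:
  P(fever | bacterial infection) = 0.49*0.95 + 0.79*0.05
        = 0.465500 + 0.039500 = 0.505000
The terms with influenza present sum to 0.039500, so
  P(influenza | fever, bacterial infection) = 0.039500 / 0.505000 ≈ 0.078

P(influenza | fever, bacterial infection) ≈ 0.078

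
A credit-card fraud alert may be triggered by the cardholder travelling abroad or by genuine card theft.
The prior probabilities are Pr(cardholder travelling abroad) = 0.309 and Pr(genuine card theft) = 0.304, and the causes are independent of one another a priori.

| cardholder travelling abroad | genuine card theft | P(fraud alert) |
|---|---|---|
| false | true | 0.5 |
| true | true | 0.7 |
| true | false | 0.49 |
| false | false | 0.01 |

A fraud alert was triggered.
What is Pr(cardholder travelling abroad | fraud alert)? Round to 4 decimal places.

P(fraud alert) = 0.01×0.691×0.696 + 0.5×0.691×0.304 + 0.49×0.309×0.696 + 0.7×0.309×0.304 = 0.004809 + 0.105032 + 0.105381 + 0.065755 = 0.280977
Of this, 0.171136 comes from 0.105381 + 0.065755 (the cardholder travelling abroad=true cases).
So P(cardholder travelling abroad | fraud alert) = 0.171136/0.280977 ≈ 0.6091.

Pr(cardholder travelling abroad | fraud alert) ≈ 0.6091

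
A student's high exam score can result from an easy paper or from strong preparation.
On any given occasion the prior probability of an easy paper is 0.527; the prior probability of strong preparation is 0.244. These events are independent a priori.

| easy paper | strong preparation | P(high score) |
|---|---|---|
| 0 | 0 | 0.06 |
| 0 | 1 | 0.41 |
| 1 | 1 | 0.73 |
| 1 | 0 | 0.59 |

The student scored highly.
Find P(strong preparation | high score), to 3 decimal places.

Numerator (weight on configurations with strong preparation): 0.047319 + 0.093869 = 0.141188
The normalizing constant is 0.06·0.473·0.756 + 0.41·0.473·0.244 + 0.59·0.527·0.756 + 0.73·0.527·0.244 = 0.397706
P(strong preparation | high score) = 0.141188/0.397706 ≈ 0.355

P(strong preparation | high score) ≈ 0.355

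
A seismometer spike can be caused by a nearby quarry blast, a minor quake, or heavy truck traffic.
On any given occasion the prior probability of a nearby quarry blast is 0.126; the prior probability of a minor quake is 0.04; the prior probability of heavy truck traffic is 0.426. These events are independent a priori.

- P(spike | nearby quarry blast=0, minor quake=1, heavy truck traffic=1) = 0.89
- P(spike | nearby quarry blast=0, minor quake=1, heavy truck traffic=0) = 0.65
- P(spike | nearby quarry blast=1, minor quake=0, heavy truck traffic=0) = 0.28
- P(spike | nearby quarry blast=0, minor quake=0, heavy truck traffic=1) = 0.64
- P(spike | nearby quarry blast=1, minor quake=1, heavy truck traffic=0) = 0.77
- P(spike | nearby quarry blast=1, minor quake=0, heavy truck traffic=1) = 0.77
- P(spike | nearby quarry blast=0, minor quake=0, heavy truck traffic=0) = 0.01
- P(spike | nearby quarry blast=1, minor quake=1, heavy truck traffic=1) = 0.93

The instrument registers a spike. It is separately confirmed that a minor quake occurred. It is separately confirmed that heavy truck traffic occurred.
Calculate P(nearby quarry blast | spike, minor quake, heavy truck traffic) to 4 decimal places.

P(spike | minor quake, heavy truck traffic) = 0.89×0.874 + 0.93×0.126 = 0.777860 + 0.117180 = 0.895040
The nearby quarry blast-present share is 0.93×0.126 = 0.117180.
Hence the posterior is 0.117180/0.895040 ≈ 0.1309.

P(nearby quarry blast | spike, minor quake, heavy truck traffic) ≈ 0.1309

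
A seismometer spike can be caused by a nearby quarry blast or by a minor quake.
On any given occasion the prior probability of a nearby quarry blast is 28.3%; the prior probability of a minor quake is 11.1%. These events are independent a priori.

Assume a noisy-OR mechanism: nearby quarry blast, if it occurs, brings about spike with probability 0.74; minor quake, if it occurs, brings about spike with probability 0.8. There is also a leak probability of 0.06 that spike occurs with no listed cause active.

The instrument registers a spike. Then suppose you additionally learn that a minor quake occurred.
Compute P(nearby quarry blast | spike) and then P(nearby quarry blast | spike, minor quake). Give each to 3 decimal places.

Under noisy-OR, P(spike | causes) = 1 − (1−0.06)·∏(1−qᵢ) over the active causes.
P(spike) = 0.06*0.717*0.889 + 0.812*0.717*0.111 + 0.7556*0.283*0.889 + 0.95112*0.283*0.111 = 0.038245 + 0.064625 + 0.190099 + 0.029878 = 0.322847
Of this, 0.219977 comes from 0.190099 + 0.029878 (the nearby quarry blast=true cases).
So P(nearby quarry blast | spike) = 0.219977/0.322847 ≈ 0.681.

Now also conditioning on minor quake=true:
P(spike | minor quake) = 0.812×0.717 + 0.95112×0.283 = 0.582204 + 0.269167 = 0.851371
Restricting to configurations with nearby quarry blast present: 0.95112×0.283 = 0.269167.
So P(nearby quarry blast | spike, minor quake) = 0.269167/0.851371 ≈ 0.316.

P(nearby quarry blast | spike) ≈ 0.681; P(nearby quarry blast | spike, minor quake) ≈ 0.316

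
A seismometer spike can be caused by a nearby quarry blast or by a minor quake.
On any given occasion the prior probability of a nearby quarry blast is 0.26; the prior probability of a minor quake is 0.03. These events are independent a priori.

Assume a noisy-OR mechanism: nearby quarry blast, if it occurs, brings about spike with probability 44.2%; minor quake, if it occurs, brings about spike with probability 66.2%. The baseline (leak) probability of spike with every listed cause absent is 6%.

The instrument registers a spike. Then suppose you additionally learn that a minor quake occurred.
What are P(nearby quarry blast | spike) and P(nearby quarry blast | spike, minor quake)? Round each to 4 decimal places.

Under noisy-OR, P(spike | causes) = 1 − (1−0.06)·∏(1−qᵢ) over the active causes.
Sum P(spike|·) weighted by the priors over the 4 (nearby quarry blast, minor quake) configurations:
  P(spike) = 0.06×0.74×0.97 + 0.68228×0.74×0.03 + 0.47548×0.26×0.97 + 0.822712×0.26×0.03
        = 0.043068 + 0.015147 + 0.119916 + 0.006417 = 0.184548
The terms with nearby quarry blast present sum to 0.126333, so
  P(nearby quarry blast | spike) = 0.126333 / 0.184548 ≈ 0.6846

Now also conditioning on minor quake=true:
P(spike | minor quake) = 0.68228*0.74 + 0.822712*0.26 = 0.504887 + 0.213905 = 0.718792
The nearby quarry blast-present share is 0.822712*0.26 = 0.213905.
So P(nearby quarry blast | spike, minor quake) = 0.213905/0.718792 ≈ 0.2976.
— minor quake explains away the evidence for nearby quarry blast.

P(nearby quarry blast | spike) ≈ 0.6846; P(nearby quarry blast | spike, minor quake) ≈ 0.2976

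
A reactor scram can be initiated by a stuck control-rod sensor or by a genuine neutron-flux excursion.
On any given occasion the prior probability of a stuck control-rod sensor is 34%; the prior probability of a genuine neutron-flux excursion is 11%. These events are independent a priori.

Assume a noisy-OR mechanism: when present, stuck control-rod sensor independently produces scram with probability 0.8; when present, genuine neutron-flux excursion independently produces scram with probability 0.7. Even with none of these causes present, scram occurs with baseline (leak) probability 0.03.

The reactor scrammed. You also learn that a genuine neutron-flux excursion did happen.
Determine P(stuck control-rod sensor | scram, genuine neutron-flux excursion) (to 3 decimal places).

P(stuck control-rod sensor | scram, genuine neutron-flux excursion) ≈ 0.406

Under noisy-OR, P(scram | causes) = 1 − (1−0.03)·∏(1−qᵢ) over the active causes.
P(scram | genuine neutron-flux excursion) = 0.709·0.66 + 0.9418·0.34 = 0.467940 + 0.320212 = 0.788152
Restricting to configurations with stuck control-rod sensor present: 0.9418·0.34 = 0.320212.
Hence the posterior is 0.320212/0.788152 ≈ 0.406.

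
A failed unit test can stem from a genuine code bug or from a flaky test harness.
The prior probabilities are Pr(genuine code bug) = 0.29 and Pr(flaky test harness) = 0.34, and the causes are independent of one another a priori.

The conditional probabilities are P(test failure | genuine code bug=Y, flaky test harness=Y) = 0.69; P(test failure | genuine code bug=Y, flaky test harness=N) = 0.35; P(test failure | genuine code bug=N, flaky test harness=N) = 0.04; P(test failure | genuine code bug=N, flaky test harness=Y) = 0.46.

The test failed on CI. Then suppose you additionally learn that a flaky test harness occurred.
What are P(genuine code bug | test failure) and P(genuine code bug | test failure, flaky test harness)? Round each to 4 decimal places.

P(genuine code bug | test failure) ≈ 0.5099; P(genuine code bug | test failure, flaky test harness) ≈ 0.3799

Sum P(test failure|·) weighted by the priors over the 4 (genuine code bug, flaky test harness) configurations:
  P(test failure) = 0.04·0.71·0.66 + 0.46·0.71·0.34 + 0.35·0.29·0.66 + 0.69·0.29·0.34
        = 0.018744 + 0.111044 + 0.066990 + 0.068034 = 0.264812
The terms with genuine code bug present sum to 0.135024, so
  P(genuine code bug | test failure) = 0.135024 / 0.264812 ≈ 0.5099

Now condition on the additional information:
Numerator (weight on configurations with genuine code bug): 0.69·0.29 = 0.200100
Denominator P(test failure | flaky test harness): 0.46·0.71 + 0.69·0.29 = 0.526700
Posterior = 0.200100 / 0.526700 ≈ 0.3799
— flaky test harness explains away the evidence for genuine code bug.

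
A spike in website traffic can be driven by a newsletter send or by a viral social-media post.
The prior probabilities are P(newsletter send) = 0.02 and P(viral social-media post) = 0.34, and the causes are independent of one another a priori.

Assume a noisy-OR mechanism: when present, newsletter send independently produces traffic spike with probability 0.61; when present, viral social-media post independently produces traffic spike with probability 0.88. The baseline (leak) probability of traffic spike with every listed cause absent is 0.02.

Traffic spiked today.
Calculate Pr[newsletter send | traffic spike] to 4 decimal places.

Under noisy-OR, P(traffic spike | causes) = 1 − (1−0.02)·∏(1−qᵢ) over the active causes.
Enumerate the 4 (newsletter send, viral social-media post) configurations and weight by the priors:
  P(traffic spike) = 0.02·0.98·0.66 + 0.8824·0.98·0.34 + 0.6178·0.02·0.66 + 0.954136·0.02·0.34
        = 0.012936 + 0.294016 + 0.008155 + 0.006488 = 0.321595
Configurations with newsletter send contribute 0.014643, so
  P(newsletter send | traffic spike) = 0.014643 / 0.321595 ≈ 0.0455

Pr[newsletter send | traffic spike] ≈ 0.0455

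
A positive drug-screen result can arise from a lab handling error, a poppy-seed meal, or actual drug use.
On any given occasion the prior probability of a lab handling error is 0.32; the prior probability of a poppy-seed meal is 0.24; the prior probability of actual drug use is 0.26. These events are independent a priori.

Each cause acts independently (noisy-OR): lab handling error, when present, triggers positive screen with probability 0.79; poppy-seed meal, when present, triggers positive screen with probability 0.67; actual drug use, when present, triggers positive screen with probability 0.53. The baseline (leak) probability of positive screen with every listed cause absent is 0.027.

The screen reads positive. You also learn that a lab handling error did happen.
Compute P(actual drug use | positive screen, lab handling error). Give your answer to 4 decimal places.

Under noisy-OR, P(positive screen | causes) = 1 − (1−0.027)·∏(1−qᵢ) over the active causes.
P(positive screen | lab handling error) = 0.79567*0.76*0.74 + 0.903965*0.76*0.26 + 0.932571*0.24*0.74 + 0.968308*0.24*0.26 = 0.447485 + 0.178623 + 0.165625 + 0.060422 = 0.852155
Of this, 0.239045 comes from 0.178623 + 0.060422 (the actual drug use=true cases).
Hence the posterior is 0.239045/0.852155 ≈ 0.2805.

P(actual drug use | positive screen, lab handling error) ≈ 0.2805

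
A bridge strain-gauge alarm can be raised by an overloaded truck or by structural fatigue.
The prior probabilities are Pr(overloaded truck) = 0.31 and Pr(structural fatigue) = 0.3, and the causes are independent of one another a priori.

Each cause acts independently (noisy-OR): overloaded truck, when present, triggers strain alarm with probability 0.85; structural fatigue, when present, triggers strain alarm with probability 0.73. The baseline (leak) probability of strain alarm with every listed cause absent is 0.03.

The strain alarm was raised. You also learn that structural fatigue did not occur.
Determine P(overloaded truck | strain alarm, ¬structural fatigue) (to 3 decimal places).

P(overloaded truck | strain alarm, ¬structural fatigue) ≈ 0.928

Under noisy-OR, P(strain alarm | causes) = 1 − (1−0.03)·∏(1−qᵢ) over the active causes.
Weight on overloaded truck=true, given the evidence: 0.8545×0.31 = 0.264895
Normalizer over all consistent configurations: 0.03×0.69 + 0.8545×0.31 = 0.285595
Posterior = 0.264895 / 0.285595 ≈ 0.928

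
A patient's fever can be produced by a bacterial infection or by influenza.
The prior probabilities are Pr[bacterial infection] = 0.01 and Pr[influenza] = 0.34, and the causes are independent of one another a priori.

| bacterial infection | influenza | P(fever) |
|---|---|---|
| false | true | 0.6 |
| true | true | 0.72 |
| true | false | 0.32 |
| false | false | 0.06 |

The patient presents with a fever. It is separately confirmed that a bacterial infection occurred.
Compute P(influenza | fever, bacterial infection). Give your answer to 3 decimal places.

Sum P(fever|·) weighted by the priors over both values of influenza:
  P(fever | bacterial infection) = 0.32×0.66 + 0.72×0.34
        = 0.211200 + 0.244800 = 0.456000
The terms with influenza present sum to 0.244800, so
  P(influenza | fever, bacterial infection) = 0.244800 / 0.456000 ≈ 0.537

P(influenza | fever, bacterial infection) ≈ 0.537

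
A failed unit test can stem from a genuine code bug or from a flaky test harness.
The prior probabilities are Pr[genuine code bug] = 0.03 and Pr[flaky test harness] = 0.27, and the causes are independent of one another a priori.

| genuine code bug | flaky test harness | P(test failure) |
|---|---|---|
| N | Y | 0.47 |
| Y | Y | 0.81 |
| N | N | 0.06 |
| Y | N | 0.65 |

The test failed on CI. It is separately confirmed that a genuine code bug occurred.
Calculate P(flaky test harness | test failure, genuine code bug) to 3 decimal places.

P(flaky test harness | test failure, genuine code bug) ≈ 0.315

Sum P(test failure|·) weighted by the priors over both values of flaky test harness:
  P(test failure | genuine code bug) = 0.65*0.73 + 0.81*0.27
        = 0.474500 + 0.218700 = 0.693200
Keeping only the flaky test harness-present terms gives 0.218700, so
  P(flaky test harness | test failure, genuine code bug) = 0.218700 / 0.693200 ≈ 0.315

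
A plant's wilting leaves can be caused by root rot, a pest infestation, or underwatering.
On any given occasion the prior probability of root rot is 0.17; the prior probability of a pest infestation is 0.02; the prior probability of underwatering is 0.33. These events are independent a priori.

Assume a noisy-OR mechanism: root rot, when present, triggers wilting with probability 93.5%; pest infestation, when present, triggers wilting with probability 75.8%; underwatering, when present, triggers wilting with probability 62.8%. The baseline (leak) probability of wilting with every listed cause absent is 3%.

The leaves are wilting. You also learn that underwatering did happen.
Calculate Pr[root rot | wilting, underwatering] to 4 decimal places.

Pr[root rot | wilting, underwatering] ≈ 0.2369

Under noisy-OR, P(wilting | causes) = 1 − (1−0.03)·∏(1−qᵢ) over the active causes.
Sum P(wilting|·) weighted by the priors over the 4 (root rot, pest infestation) configurations:
  P(wilting | underwatering) = 0.63916·0.83·0.98 + 0.912677·0.83·0.02 + 0.976545·0.17·0.98 + 0.994324·0.17·0.02
        = 0.519893 + 0.015150 + 0.162692 + 0.003381 = 0.701116
Keeping only the root rot-present terms gives 0.166073, so
  P(root rot | wilting, underwatering) = 0.166073 / 0.701116 ≈ 0.2369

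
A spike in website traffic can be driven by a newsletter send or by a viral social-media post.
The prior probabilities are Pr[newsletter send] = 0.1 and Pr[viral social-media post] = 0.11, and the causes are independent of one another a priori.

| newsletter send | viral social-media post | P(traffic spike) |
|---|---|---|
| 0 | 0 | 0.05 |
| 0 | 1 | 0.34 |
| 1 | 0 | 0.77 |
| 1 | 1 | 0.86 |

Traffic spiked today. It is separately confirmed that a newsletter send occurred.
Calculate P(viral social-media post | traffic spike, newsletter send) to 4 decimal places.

P(traffic spike | newsletter send) = 0.77×0.89 + 0.86×0.11 = 0.685300 + 0.094600 = 0.779900
The viral social-media post-present share is 0.86×0.11 = 0.094600.
P(viral social-media post | traffic spike, newsletter send) = 0.094600 / 0.779900 ≈ 0.1213

P(viral social-media post | traffic spike, newsletter send) ≈ 0.1213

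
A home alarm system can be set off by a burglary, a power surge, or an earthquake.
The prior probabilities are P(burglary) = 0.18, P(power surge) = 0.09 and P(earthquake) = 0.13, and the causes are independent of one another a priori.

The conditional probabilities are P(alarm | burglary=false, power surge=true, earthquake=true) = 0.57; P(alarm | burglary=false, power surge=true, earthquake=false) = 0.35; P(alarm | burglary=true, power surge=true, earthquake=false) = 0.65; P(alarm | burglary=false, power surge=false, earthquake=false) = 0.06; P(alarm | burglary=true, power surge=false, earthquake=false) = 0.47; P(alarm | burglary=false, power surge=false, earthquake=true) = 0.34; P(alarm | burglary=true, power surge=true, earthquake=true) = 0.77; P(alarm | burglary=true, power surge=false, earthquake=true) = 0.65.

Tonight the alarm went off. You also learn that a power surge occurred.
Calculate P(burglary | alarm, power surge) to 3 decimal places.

Weight on burglary=true, given the evidence: 0.101790 + 0.018018 = 0.119808
Denominator P(alarm | power surge): 0.35·0.82·0.87 + 0.57·0.82·0.13 + 0.65·0.18·0.87 + 0.77·0.18·0.13 = 0.430260
P(burglary | alarm, power surge) = 0.119808/0.430260 ≈ 0.278

P(burglary | alarm, power surge) ≈ 0.278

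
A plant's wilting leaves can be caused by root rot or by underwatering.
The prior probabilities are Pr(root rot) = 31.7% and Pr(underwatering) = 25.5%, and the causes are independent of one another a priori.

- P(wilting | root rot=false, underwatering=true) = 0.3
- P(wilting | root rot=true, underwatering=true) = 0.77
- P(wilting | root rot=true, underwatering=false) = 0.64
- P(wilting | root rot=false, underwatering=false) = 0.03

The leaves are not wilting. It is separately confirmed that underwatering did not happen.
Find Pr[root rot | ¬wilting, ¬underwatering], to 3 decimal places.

Pr[root rot | ¬wilting, ¬underwatering] ≈ 0.147

P(¬wilting | ¬underwatering) = 0.97·0.683 + 0.36·0.317 = 0.662510 + 0.114120 = 0.776630
Restricting to configurations with root rot present: 0.36·0.317 = 0.114120.
P(root rot | ¬wilting, ¬underwatering) = 0.114120 / 0.776630 ≈ 0.147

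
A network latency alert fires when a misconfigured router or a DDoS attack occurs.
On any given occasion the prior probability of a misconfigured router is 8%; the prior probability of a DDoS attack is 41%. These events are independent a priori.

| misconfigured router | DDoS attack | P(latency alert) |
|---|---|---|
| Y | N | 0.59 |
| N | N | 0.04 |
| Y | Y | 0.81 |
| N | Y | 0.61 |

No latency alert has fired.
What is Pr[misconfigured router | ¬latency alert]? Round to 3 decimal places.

Pr[misconfigured router | ¬latency alert] ≈ 0.037

Weight on misconfigured router=true, given the evidence: 0.019352 + 0.006232 = 0.025584
Normalizer over all consistent configurations: 0.96*0.92*0.59 + 0.39*0.92*0.41 + 0.41*0.08*0.59 + 0.19*0.08*0.41 = 0.693780
P(misconfigured router | ¬latency alert) = 0.025584/0.693780 ≈ 0.037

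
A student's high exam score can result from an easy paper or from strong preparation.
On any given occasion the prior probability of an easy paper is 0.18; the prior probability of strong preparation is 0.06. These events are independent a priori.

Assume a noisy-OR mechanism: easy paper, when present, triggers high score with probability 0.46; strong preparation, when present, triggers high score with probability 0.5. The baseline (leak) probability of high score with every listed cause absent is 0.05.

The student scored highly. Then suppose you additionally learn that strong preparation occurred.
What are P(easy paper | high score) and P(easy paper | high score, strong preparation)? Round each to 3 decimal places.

P(easy paper | high score) ≈ 0.584; P(easy paper | high score, strong preparation) ≈ 0.237

Under noisy-OR, P(high score | causes) = 1 − (1−0.05)·∏(1−qᵢ) over the active causes.
Weight on easy paper=true, given the evidence: 0.082400 + 0.008030 = 0.090430
Denominator P(high score): 0.05·0.82·0.94 + 0.525·0.82·0.06 + 0.487·0.18·0.94 + 0.7435·0.18·0.06 = 0.154800
P(easy paper | high score) = 0.090430/0.154800 ≈ 0.584

Now also conditioning on strong preparation=true:
By total probability over both values of easy paper:
  P(high score | strong preparation) = 0.525×0.82 + 0.7435×0.18
        = 0.430500 + 0.133830 = 0.564330
The terms with easy paper present sum to 0.133830, so
  P(easy paper | high score, strong preparation) = 0.133830 / 0.564330 ≈ 0.237
— strong preparation explains away the evidence for easy paper.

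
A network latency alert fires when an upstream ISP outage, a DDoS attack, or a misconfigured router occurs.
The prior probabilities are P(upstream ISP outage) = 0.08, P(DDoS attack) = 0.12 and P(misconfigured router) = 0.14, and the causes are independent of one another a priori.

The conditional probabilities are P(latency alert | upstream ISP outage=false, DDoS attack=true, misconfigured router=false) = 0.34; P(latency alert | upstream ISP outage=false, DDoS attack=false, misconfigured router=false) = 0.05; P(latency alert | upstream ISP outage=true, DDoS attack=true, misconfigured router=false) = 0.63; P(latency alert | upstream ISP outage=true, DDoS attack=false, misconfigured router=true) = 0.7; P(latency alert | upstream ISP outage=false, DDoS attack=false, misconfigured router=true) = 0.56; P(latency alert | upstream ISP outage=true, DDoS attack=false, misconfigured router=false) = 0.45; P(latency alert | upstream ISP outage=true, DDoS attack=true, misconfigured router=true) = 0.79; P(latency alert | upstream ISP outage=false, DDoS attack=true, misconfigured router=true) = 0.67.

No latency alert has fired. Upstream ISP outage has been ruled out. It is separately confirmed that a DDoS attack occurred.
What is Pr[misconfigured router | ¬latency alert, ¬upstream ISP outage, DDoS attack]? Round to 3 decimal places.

By total probability over both values of misconfigured router:
  P(¬latency alert | ¬upstream ISP outage, DDoS attack) = 0.66×0.86 + 0.33×0.14
        = 0.567600 + 0.046200 = 0.613800
Configurations with misconfigured router contribute 0.046200, so
  P(misconfigured router | ¬latency alert, ¬upstream ISP outage, DDoS attack) = 0.046200 / 0.613800 ≈ 0.075

Pr[misconfigured router | ¬latency alert, ¬upstream ISP outage, DDoS attack] ≈ 0.075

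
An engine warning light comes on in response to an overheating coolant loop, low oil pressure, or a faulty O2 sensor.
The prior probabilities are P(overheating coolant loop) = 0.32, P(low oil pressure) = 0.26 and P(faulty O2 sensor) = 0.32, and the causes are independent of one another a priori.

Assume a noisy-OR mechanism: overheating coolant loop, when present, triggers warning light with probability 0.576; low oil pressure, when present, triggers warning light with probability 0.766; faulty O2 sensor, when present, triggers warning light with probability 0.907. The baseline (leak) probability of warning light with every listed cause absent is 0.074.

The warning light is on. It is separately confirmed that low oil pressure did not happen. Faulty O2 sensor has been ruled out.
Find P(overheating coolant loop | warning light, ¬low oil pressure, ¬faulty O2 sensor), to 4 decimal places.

P(overheating coolant loop | warning light, ¬low oil pressure, ¬faulty O2 sensor) ≈ 0.7943

Under noisy-OR, P(warning light | causes) = 1 − (1−0.074)·∏(1−qᵢ) over the active causes.
For the numerator, keep only overheating coolant loop=true terms: 0.607376*0.32 = 0.194360
Denominator P(warning light | ¬low oil pressure, ¬faulty O2 sensor): 0.074*0.68 + 0.607376*0.32 = 0.244680
Posterior = 0.194360 / 0.244680 ≈ 0.7943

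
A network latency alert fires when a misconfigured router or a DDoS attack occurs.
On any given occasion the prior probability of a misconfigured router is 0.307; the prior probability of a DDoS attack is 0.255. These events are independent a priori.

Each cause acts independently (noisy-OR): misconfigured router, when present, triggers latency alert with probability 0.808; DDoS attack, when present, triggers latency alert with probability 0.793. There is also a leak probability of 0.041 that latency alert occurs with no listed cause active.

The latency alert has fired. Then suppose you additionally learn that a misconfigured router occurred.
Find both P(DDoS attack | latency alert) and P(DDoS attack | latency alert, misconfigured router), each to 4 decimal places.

P(DDoS attack | latency alert) ≈ 0.5108; P(DDoS attack | latency alert, misconfigured router) ≈ 0.2875

Under noisy-OR, P(latency alert | causes) = 1 − (1−0.041)·∏(1−qᵢ) over the active causes.
P(latency alert) = 0.041·0.693·0.745 + 0.801487·0.693·0.255 + 0.815872·0.307·0.745 + 0.961886·0.307·0.255 = 0.021168 + 0.141635 + 0.186602 + 0.075301 = 0.424706
Of this, 0.216936 comes from 0.141635 + 0.075301 (the DDoS attack=true cases).
So P(DDoS attack | latency alert) = 0.216936/0.424706 ≈ 0.5108.

With the extra evidence:
Sum P(latency alert|·) weighted by the priors over both values of DDoS attack:
  P(latency alert | misconfigured router) = 0.815872*0.745 + 0.961886*0.255
        = 0.607825 + 0.245281 = 0.853106
The terms with DDoS attack present sum to 0.245281, so
  P(DDoS attack | latency alert, misconfigured router) = 0.245281 / 0.853106 ≈ 0.2875
Conditioning on misconfigured router lowers the posterior on DDoS attack: the classic explaining-away effect in a common-effect structure.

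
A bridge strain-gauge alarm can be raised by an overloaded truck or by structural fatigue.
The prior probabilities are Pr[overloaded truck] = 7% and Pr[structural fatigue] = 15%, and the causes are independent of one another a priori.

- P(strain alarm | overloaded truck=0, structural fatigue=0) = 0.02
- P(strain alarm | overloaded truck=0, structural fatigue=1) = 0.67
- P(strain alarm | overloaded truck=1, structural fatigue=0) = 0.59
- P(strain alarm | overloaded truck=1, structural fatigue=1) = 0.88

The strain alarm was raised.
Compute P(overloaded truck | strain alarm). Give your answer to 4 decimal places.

P(overloaded truck | strain alarm) ≈ 0.2887

Enumerate the 4 (overloaded truck, structural fatigue) configurations and weight by the priors:
  P(strain alarm) = 0.02*0.93*0.85 + 0.67*0.93*0.15 + 0.59*0.07*0.85 + 0.88*0.07*0.15
        = 0.015810 + 0.093465 + 0.035105 + 0.009240 = 0.153620
Keeping only the overloaded truck-present terms gives 0.044345, so
  P(overloaded truck | strain alarm) = 0.044345 / 0.153620 ≈ 0.2887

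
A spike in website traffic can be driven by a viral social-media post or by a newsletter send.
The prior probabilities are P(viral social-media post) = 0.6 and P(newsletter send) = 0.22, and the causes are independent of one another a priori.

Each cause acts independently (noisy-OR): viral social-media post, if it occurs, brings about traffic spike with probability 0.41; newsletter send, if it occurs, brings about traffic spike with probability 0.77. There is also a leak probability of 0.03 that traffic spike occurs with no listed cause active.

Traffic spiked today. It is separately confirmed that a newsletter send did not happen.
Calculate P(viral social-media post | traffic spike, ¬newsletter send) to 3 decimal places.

Under noisy-OR, P(traffic spike | causes) = 1 − (1−0.03)·∏(1−qᵢ) over the active causes.
By total probability over both values of viral social-media post:
  P(traffic spike | ¬newsletter send) = 0.03×0.4 + 0.4277×0.6
        = 0.012000 + 0.256620 = 0.268620
Configurations with viral social-media post contribute 0.256620, so
  P(viral social-media post | traffic spike, ¬newsletter send) = 0.256620 / 0.268620 ≈ 0.955

P(viral social-media post | traffic spike, ¬newsletter send) ≈ 0.955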